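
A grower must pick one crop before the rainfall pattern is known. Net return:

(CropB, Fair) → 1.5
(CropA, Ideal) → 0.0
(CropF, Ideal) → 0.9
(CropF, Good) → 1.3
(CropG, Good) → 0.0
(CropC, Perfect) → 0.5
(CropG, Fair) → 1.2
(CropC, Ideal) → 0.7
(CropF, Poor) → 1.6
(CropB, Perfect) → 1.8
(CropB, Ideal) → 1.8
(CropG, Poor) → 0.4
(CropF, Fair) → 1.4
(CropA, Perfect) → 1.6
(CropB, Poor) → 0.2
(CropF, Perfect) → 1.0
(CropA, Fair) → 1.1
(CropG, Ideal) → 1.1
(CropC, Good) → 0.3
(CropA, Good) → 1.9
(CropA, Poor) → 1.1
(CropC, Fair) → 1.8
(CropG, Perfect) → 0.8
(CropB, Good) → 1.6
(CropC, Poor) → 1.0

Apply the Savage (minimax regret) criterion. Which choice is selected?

CropF

Column bests: Poor=1.6, Fair=1.8, Good=1.9, Ideal=1.8, Perfect=1.8.
CropC regrets: 0.6, 0.0, 1.6, 1.1, 1.3 → max 1.6
CropB regrets: 1.4, 0.3, 0.3, 0.0, 0.0 → max 1.4
CropF regrets: 0.0, 0.4, 0.6, 0.9, 0.8 → max 0.9
CropA regrets: 0.5, 0.7, 0.0, 1.8, 0.2 → max 1.8
CropG regrets: 1.2, 0.6, 1.9, 0.7, 1.0 → max 1.9
Smallest max regret = 0.9 → CropF.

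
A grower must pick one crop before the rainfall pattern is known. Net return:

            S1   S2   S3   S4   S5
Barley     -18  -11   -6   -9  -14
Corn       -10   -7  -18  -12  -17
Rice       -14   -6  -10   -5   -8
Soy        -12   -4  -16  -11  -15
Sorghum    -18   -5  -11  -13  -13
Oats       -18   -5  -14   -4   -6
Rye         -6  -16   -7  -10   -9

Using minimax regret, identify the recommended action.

Rice

Column bests: S1=-6, S2=-4, S3=-6, S4=-4, S5=-6.
Barley regrets: 12, 7, 0, 5, 8 → max 12
Corn regrets: 4, 3, 12, 8, 11 → max 12
Rice regrets: 8, 2, 4, 1, 2 → max 8
Soy regrets: 6, 0, 10, 7, 9 → max 10
Sorghum regrets: 12, 1, 5, 9, 7 → max 12
Oats regrets: 12, 1, 8, 0, 0 → max 12
Rye regrets: 0, 12, 1, 6, 3 → max 12
Smallest max regret = 8 → Rice.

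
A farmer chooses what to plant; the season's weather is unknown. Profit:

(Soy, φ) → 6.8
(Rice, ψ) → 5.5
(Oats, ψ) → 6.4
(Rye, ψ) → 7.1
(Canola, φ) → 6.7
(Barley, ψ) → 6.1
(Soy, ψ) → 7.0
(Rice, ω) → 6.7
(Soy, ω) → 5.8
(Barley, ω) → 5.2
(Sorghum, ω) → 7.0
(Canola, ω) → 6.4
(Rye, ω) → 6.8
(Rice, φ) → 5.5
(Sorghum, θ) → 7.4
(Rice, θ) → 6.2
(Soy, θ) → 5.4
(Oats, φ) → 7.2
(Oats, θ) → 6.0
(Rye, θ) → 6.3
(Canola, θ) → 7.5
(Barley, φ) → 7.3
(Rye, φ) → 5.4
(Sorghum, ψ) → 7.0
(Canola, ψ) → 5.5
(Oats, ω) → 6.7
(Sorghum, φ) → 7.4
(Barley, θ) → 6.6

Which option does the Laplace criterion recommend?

Sorghum

Row averages: Soy=6.25, Rye=6.4, Oats=6.575, Rice=5.975, Barley=6.3, Sorghum=7.2, Canola=6.525
Highest average = 7.2 → Sorghum.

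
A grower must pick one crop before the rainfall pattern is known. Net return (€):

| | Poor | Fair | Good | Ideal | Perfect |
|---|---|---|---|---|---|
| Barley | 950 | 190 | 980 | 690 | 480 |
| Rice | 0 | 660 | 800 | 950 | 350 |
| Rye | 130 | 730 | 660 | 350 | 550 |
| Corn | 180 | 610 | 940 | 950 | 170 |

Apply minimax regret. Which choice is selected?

Column bests: Poor=950, Fair=730, Good=980, Ideal=950, Perfect=550.
Barley regrets: 0, 540, 0, 260, 70 → max 540
Rice regrets: 950, 70, 180, 0, 200 → max 950
Rye regrets: 820, 0, 320, 600, 0 → max 820
Corn regrets: 770, 120, 40, 0, 380 → max 770
Smallest max regret = 540 → Barley.

Barley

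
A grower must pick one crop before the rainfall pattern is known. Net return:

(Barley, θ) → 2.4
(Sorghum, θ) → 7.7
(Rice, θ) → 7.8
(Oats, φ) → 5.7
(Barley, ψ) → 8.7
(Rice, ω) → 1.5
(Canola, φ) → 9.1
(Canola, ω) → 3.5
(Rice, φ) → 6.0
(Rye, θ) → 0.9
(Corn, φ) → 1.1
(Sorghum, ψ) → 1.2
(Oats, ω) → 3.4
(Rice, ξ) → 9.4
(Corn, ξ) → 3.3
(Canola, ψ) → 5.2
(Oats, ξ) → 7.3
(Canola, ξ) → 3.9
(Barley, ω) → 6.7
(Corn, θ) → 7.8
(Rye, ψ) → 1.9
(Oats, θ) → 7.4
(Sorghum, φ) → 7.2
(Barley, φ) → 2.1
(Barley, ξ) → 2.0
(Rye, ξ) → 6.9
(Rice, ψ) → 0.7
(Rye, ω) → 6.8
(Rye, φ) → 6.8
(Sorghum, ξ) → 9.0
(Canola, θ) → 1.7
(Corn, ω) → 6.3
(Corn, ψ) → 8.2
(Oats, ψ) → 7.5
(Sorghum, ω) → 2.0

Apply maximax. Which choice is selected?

Rice

Row maxima: Rye=6.9, Sorghum=9.0, Rice=9.4, Canola=9.1, Corn=8.2, Oats=7.5, Barley=8.7
Best best-case = 9.4 → Rice.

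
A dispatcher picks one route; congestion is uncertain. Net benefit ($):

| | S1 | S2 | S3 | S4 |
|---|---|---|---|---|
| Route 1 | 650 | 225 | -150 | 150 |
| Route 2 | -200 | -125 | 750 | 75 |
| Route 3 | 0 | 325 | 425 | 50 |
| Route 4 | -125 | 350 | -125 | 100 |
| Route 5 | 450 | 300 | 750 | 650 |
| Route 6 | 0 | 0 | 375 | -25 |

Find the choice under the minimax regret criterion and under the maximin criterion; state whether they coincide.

Column bests: S1=650, S2=350, S3=750, S4=650.
Route 1 regrets: 0, 125, 900, 500 → max 900
Route 2 regrets: 850, 475, 0, 575 → max 850
Route 3 regrets: 650, 25, 325, 600 → max 650
Route 4 regrets: 775, 0, 875, 550 → max 875
Route 5 regrets: 200, 50, 0, 0 → max 200
Route 6 regrets: 650, 350, 375, 675 → max 675
Smallest max regret = 200 → Route 5.
Row minima: Route 1=-150, Route 2=-200, Route 3=0, Route 4=-125, Route 5=300, Route 6=-25
Best worst-case = 300 → Route 5.

minimax regret → Route 5; maximin → Route 5 (agree)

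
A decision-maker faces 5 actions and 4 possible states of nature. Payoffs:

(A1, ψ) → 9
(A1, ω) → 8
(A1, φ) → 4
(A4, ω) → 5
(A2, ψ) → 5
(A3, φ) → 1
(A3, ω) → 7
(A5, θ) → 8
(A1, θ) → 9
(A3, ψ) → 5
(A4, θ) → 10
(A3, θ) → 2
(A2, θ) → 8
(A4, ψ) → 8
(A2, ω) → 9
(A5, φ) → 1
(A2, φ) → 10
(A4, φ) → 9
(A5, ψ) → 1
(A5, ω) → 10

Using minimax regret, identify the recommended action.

A2

Column bests: θ=10, φ=10, ψ=9, ω=10.
A1 regrets: 1, 6, 0, 2 → max 6
A2 regrets: 2, 0, 4, 1 → max 4
A3 regrets: 8, 9, 4, 3 → max 9
A4 regrets: 0, 1, 1, 5 → max 5
A5 regrets: 2, 9, 8, 0 → max 9
Smallest max regret = 4 → A2.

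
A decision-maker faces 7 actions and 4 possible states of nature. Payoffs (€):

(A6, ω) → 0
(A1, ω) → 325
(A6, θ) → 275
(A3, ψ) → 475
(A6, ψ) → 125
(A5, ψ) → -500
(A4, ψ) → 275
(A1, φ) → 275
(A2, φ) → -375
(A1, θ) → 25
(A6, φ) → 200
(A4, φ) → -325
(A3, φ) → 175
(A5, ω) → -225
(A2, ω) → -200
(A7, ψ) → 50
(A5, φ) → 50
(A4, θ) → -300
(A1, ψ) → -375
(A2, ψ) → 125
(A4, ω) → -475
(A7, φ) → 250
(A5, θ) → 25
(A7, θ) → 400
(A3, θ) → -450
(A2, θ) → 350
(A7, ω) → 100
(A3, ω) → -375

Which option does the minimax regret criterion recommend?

A6

Column bests: θ=400, φ=275, ψ=475, ω=325.
A1 regrets: 375, 0, 850, 0 → max 850
A2 regrets: 50, 650, 350, 525 → max 650
A3 regrets: 850, 100, 0, 700 → max 850
A4 regrets: 700, 600, 200, 800 → max 800
A5 regrets: 375, 225, 975, 550 → max 975
A6 regrets: 125, 75, 350, 325 → max 350
A7 regrets: 0, 25, 425, 225 → max 425
Smallest max regret = 350 → A6.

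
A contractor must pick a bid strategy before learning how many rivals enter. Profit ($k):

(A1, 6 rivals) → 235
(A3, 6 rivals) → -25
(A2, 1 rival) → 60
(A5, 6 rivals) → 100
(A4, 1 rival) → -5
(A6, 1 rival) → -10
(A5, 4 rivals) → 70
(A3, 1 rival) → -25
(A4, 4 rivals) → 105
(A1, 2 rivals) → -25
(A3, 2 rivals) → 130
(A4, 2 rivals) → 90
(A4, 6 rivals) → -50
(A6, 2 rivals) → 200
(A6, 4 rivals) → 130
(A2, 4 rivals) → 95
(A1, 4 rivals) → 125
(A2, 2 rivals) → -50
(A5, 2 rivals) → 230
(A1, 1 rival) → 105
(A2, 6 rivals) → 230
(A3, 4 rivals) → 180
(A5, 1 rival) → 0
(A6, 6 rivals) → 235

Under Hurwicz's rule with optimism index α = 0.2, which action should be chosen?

A5

A1: 0.2·235 + 0.8·(-25) = 27
A2: 0.2·230 + 0.8·(-50) = 6
A3: 0.2·180 + 0.8·(-25) = 16
A4: 0.2·105 + 0.8·(-50) = -19
A5: 0.2·230 + 0.8·0 = 46
A6: 0.2·235 + 0.8·(-10) = 39
Highest Hurwicz score = 46 → A5.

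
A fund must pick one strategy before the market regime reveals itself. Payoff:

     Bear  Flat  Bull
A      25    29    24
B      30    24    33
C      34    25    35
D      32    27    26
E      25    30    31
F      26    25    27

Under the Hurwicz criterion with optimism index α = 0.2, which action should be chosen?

D

A: 0.2·29 + 0.8·24 = 25
B: 0.2·33 + 0.8·24 = 25.8
C: 0.2·35 + 0.8·25 = 27
D: 0.2·32 + 0.8·26 = 27.2
E: 0.2·31 + 0.8·25 = 26.2
F: 0.2·27 + 0.8·25 = 25.4
Highest Hurwicz score = 27.2 → D.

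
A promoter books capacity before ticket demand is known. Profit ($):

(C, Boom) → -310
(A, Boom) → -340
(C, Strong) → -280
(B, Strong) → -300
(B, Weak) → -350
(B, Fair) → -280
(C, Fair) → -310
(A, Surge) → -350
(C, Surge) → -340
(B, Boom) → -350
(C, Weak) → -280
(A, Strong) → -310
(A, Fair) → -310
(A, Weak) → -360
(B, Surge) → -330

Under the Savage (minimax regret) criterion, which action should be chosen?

C

Column bests: Weak=-280, Fair=-280, Strong=-280, Boom=-310, Surge=-330.
A regrets: 80, 30, 30, 30, 20 → max 80
B regrets: 70, 0, 20, 40, 0 → max 70
C regrets: 0, 30, 0, 0, 10 → max 30
Smallest max regret = 30 → C.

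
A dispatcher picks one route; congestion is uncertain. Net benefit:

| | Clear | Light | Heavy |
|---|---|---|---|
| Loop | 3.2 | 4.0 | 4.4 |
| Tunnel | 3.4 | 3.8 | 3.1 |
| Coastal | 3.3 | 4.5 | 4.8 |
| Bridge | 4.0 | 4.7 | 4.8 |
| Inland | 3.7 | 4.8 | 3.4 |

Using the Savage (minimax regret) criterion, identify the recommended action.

Column bests: Clear=4.0, Light=4.8, Heavy=4.8.
Loop regrets: 0.8, 0.8, 0.4 → max 0.8
Tunnel regrets: 0.6, 1.0, 1.7 → max 1.7
Coastal regrets: 0.7, 0.3, 0.0 → max 0.7
Bridge regrets: 0.0, 0.1, 0.0 → max 0.1
Inland regrets: 0.3, 0.0, 1.4 → max 1.4
Smallest max regret = 0.1 → Bridge.

Bridge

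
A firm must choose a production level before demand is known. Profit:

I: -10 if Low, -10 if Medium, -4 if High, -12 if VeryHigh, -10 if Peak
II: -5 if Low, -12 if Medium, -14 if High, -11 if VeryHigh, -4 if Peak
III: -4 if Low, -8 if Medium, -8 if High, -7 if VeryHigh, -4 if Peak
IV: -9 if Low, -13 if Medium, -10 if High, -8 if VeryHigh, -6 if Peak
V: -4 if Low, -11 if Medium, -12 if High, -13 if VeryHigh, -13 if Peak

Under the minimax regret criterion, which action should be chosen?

Column bests: Low=-4, Medium=-8, High=-4, VeryHigh=-7, Peak=-4.
I regrets: 6, 2, 0, 5, 6 → max 6
II regrets: 1, 4, 10, 4, 0 → max 10
III regrets: 0, 0, 4, 0, 0 → max 4
IV regrets: 5, 5, 6, 1, 2 → max 6
V regrets: 0, 3, 8, 6, 9 → max 9
Smallest max regret = 4 → III.

III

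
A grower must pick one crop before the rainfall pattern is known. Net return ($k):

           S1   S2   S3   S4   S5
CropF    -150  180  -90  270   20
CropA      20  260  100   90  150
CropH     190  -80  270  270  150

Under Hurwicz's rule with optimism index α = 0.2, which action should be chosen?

CropA

CropF: 0.2·270 + 0.8·(-150) = -66
CropA: 0.2·260 + 0.8·20 = 68
CropH: 0.2·270 + 0.8·(-80) = -10
Highest Hurwicz score = 68 → CropA.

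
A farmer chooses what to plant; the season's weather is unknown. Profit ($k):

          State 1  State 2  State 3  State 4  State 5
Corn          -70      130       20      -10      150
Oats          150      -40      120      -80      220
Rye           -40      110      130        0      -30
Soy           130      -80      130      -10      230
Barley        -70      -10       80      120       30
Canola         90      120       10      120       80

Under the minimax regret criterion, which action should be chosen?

Column bests: State 1=150, State 2=130, State 3=130, State 4=120, State 5=230.
Corn regrets: 220, 0, 110, 130, 80 → max 220
Oats regrets: 0, 170, 10, 200, 10 → max 200
Rye regrets: 190, 20, 0, 120, 260 → max 260
Soy regrets: 20, 210, 0, 130, 0 → max 210
Barley regrets: 220, 140, 50, 0, 200 → max 220
Canola regrets: 60, 10, 120, 0, 150 → max 150
Smallest max regret = 150 → Canola.

Canola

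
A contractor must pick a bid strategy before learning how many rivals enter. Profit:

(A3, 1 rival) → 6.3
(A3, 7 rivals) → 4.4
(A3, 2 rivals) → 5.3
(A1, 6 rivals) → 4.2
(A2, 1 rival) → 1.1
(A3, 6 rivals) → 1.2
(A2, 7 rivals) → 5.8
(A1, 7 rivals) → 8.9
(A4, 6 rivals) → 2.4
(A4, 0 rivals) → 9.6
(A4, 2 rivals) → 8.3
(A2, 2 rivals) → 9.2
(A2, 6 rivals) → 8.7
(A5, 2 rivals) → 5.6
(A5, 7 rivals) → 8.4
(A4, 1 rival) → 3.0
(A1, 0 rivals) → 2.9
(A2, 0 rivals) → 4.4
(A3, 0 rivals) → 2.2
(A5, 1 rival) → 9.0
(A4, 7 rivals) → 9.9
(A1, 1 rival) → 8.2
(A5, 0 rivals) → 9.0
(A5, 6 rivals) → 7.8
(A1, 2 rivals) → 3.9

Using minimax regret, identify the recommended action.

A5

Column bests: 0 rivals=9.6, 1 rival=9.0, 2 rivals=9.2, 6 rivals=8.7, 7 rivals=9.9.
A1 regrets: 6.7, 0.8, 5.3, 4.5, 1.0 → max 6.7
A2 regrets: 5.2, 7.9, 0.0, 0.0, 4.1 → max 7.9
A3 regrets: 7.4, 2.7, 3.9, 7.5, 5.5 → max 7.5
A4 regrets: 0.0, 6.0, 0.9, 6.3, 0.0 → max 6.3
A5 regrets: 0.6, 0.0, 3.6, 0.9, 1.5 → max 3.6
Smallest max regret = 3.6 → A5.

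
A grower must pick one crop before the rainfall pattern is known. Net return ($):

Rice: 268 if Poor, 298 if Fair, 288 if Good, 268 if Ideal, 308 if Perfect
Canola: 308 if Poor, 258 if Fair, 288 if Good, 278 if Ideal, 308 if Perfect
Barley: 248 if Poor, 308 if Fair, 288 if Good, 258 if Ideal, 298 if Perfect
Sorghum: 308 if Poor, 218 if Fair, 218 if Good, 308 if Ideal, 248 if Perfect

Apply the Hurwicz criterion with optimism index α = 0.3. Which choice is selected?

Rice

Rice: 0.3·308 + 0.7·268 = 280
Canola: 0.3·308 + 0.7·258 = 273
Barley: 0.3·308 + 0.7·248 = 266
Sorghum: 0.3·308 + 0.7·218 = 245
Highest Hurwicz score = 280 → Rice.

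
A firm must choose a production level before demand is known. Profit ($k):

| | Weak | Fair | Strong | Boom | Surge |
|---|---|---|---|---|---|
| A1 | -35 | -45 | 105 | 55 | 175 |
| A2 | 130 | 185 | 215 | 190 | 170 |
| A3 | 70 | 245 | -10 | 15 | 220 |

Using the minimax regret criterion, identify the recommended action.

Column bests: Weak=130, Fair=245, Strong=215, Boom=190, Surge=220.
A1 regrets: 165, 290, 110, 135, 45 → max 290
A2 regrets: 0, 60, 0, 0, 50 → max 60
A3 regrets: 60, 0, 225, 175, 0 → max 225
Smallest max regret = 60 → A2.

A2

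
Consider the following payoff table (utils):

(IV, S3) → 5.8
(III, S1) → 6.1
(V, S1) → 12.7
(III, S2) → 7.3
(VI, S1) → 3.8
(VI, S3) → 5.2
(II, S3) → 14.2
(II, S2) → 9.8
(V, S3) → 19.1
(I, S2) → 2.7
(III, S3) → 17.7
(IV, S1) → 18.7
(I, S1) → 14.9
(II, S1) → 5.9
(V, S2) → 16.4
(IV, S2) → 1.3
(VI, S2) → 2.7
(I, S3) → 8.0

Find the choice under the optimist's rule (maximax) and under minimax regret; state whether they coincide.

Row maxima: I=14.9, II=14.2, III=17.7, IV=18.7, V=19.1, VI=5.2
Best best-case = 19.1 → V.
Column bests: S1=18.7, S2=16.4, S3=19.1.
I regrets: 3.8, 13.7, 11.1 → max 13.7
II regrets: 12.8, 6.6, 4.9 → max 12.8
III regrets: 12.6, 9.1, 1.4 → max 12.6
IV regrets: 0.0, 15.1, 13.3 → max 15.1
V regrets: 6.0, 0.0, 0.0 → max 6.0
VI regrets: 14.9, 13.7, 13.9 → max 14.9
Smallest max regret = 6.0 → V.

maximax → V; minimax regret → V (agree)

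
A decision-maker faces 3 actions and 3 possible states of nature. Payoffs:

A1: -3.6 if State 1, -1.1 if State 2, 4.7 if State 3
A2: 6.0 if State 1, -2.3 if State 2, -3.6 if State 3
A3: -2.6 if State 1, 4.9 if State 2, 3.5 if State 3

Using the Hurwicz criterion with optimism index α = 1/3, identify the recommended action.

A1: 1/3·4.7 + 2/3·(-3.6) = -5/6
A2: 1/3·6.0 + 2/3·(-3.6) = -0.4
A3: 1/3·4.9 + 2/3·(-2.6) = -0.1
Highest Hurwicz score = -0.1 → A3.

A3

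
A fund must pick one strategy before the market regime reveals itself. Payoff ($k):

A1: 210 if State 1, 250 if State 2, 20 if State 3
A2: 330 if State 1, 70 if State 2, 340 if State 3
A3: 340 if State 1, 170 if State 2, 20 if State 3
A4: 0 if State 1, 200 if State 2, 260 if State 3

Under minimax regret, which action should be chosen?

A2

Column bests: State 1=340, State 2=250, State 3=340.
A1 regrets: 130, 0, 320 → max 320
A2 regrets: 10, 180, 0 → max 180
A3 regrets: 0, 80, 320 → max 320
A4 regrets: 340, 50, 80 → max 340
Smallest max regret = 180 → A2.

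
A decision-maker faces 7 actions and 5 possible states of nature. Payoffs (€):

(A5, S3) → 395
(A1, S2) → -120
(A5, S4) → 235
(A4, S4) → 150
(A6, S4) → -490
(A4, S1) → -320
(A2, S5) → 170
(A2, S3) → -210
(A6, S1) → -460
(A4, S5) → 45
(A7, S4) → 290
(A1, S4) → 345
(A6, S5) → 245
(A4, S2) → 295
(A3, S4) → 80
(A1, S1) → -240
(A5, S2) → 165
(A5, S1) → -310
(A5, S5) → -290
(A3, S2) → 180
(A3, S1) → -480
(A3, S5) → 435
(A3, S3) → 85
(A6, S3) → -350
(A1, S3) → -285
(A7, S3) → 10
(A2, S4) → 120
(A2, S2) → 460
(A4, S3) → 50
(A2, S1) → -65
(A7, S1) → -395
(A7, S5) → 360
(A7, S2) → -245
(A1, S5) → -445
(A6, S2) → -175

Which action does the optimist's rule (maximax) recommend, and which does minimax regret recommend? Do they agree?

Row maxima: A1=345, A2=460, A3=435, A4=295, A5=395, A6=245, A7=360
Best best-case = 460 → A2.
Column bests: S1=-65, S2=460, S3=395, S4=345, S5=435.
A1 regrets: 175, 580, 680, 0, 880 → max 880
A2 regrets: 0, 0, 605, 225, 265 → max 605
A3 regrets: 415, 280, 310, 265, 0 → max 415
A4 regrets: 255, 165, 345, 195, 390 → max 390
A5 regrets: 245, 295, 0, 110, 725 → max 725
A6 regrets: 395, 635, 745, 835, 190 → max 835
A7 regrets: 330, 705, 385, 55, 75 → max 705
Smallest max regret = 390 → A4.

maximax → A2; minimax regret → A4 (disagree)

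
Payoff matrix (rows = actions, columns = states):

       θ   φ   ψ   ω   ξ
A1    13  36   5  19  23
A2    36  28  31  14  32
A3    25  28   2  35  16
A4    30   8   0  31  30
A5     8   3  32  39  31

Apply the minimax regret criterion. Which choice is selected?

Column bests: θ=36, φ=36, ψ=32, ω=39, ξ=32.
A1 regrets: 23, 0, 27, 20, 9 → max 27
A2 regrets: 0, 8, 1, 25, 0 → max 25
A3 regrets: 11, 8, 30, 4, 16 → max 30
A4 regrets: 6, 28, 32, 8, 2 → max 32
A5 regrets: 28, 33, 0, 0, 1 → max 33
Smallest max regret = 25 → A2.

A2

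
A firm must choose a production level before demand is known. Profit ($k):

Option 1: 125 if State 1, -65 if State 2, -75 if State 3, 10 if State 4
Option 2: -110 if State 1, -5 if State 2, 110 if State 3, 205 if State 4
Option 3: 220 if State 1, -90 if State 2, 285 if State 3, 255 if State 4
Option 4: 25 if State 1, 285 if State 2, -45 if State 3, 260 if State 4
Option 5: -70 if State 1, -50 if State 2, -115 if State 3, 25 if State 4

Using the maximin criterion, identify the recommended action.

Option 4

Row minima: Option 1=-75, Option 2=-110, Option 3=-90, Option 4=-45, Option 5=-115
Best worst-case = -45 → Option 4.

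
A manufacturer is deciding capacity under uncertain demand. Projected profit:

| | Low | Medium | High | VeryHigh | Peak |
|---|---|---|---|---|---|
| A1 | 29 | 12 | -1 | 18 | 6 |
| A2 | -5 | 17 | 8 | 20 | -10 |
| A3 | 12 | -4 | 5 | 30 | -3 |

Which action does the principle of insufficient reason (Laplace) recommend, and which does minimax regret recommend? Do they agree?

laplace → A1; minimax regret → A1 (agree)

Row averages: A1=12.8, A2=6, A3=8
Highest average = 12.8 → A1.
Column bests: Low=29, Medium=17, High=8, VeryHigh=30, Peak=6.
A1 regrets: 0, 5, 9, 12, 0 → max 12
A2 regrets: 34, 0, 0, 10, 16 → max 34
A3 regrets: 17, 21, 3, 0, 9 → max 21
Smallest max regret = 12 → A1.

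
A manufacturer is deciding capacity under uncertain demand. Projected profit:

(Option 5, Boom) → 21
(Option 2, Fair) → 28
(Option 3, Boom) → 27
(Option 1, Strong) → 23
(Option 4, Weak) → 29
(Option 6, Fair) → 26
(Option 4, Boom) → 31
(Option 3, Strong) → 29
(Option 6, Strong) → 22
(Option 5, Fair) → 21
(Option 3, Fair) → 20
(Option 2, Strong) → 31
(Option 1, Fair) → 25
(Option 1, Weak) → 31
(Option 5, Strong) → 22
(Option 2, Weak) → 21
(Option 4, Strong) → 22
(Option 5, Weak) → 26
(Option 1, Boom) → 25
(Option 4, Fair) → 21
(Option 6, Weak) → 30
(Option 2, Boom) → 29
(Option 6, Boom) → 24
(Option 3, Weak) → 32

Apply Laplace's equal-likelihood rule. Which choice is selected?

Option 2

Row averages: Option 1=26, Option 2=27.25, Option 3=27, Option 4=25.75, Option 5=22.5, Option 6=25.5
Highest average = 27.25 → Option 2.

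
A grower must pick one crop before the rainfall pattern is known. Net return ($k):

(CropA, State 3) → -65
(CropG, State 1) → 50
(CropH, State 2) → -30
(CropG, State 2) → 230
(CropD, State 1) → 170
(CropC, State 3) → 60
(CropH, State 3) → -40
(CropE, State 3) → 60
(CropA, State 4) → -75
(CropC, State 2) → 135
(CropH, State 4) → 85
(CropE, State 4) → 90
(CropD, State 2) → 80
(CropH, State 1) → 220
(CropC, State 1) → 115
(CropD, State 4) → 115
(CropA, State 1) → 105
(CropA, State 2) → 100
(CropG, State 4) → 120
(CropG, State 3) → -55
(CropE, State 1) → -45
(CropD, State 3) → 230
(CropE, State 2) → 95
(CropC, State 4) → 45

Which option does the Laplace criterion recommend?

Row averages: CropE=50, CropD=148.75, CropG=86.25, CropH=58.75, CropC=88.75, CropA=16.25
Highest average = 148.75 → CropD.

CropD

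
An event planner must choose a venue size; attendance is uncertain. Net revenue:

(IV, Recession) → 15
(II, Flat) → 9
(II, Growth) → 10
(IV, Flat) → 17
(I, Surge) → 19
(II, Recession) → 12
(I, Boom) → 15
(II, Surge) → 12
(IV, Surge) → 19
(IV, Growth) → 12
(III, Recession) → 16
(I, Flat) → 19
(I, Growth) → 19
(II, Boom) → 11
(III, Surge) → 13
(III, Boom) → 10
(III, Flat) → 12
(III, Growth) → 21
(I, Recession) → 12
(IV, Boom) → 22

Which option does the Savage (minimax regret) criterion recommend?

I

Column bests: Recession=16, Flat=19, Growth=21, Boom=22, Surge=19.
I regrets: 4, 0, 2, 7, 0 → max 7
II regrets: 4, 10, 11, 11, 7 → max 11
III regrets: 0, 7, 0, 12, 6 → max 12
IV regrets: 1, 2, 9, 0, 0 → max 9
Smallest max regret = 7 → I.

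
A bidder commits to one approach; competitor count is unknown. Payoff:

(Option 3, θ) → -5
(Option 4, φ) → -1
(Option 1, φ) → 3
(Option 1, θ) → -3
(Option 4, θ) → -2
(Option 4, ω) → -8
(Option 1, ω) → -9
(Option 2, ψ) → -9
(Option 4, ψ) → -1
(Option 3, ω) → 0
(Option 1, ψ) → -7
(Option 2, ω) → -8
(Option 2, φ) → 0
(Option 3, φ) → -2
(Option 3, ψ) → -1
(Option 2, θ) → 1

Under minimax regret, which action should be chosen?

Column bests: θ=1, φ=3, ψ=-1, ω=0.
Option 1 regrets: 4, 0, 6, 9 → max 9
Option 2 regrets: 0, 3, 8, 8 → max 8
Option 3 regrets: 6, 5, 0, 0 → max 6
Option 4 regrets: 3, 4, 0, 8 → max 8
Smallest max regret = 6 → Option 3.

Option 3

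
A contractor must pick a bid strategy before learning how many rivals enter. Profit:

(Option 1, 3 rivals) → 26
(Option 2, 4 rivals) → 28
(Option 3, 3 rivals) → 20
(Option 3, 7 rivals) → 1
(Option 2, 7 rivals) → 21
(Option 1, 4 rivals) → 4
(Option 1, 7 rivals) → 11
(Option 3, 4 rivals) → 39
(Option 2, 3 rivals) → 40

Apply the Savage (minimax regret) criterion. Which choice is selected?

Option 2

Column bests: 3 rivals=40, 4 rivals=39, 7 rivals=21.
Option 1 regrets: 14, 35, 10 → max 35
Option 2 regrets: 0, 11, 0 → max 11
Option 3 regrets: 20, 0, 20 → max 20
Smallest max regret = 11 → Option 2.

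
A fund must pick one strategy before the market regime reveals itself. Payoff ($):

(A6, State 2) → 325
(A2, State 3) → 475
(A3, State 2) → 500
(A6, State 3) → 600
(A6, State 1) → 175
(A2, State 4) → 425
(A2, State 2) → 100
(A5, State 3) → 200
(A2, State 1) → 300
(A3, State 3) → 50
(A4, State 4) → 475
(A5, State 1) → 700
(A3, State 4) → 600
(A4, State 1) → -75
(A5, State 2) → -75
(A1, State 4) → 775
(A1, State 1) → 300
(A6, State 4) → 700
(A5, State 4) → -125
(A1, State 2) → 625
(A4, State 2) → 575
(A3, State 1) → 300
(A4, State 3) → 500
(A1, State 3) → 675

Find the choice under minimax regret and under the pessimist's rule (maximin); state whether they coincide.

Column bests: State 1=700, State 2=625, State 3=675, State 4=775.
A1 regrets: 400, 0, 0, 0 → max 400
A2 regrets: 400, 525, 200, 350 → max 525
A3 regrets: 400, 125, 625, 175 → max 625
A4 regrets: 775, 50, 175, 300 → max 775
A5 regrets: 0, 700, 475, 900 → max 900
A6 regrets: 525, 300, 75, 75 → max 525
Smallest max regret = 400 → A1.
Row minima: A1=300, A2=100, A3=50, A4=-75, A5=-125, A6=175
Best worst-case = 300 → A1.

minimax regret → A1; maximin → A1 (agree)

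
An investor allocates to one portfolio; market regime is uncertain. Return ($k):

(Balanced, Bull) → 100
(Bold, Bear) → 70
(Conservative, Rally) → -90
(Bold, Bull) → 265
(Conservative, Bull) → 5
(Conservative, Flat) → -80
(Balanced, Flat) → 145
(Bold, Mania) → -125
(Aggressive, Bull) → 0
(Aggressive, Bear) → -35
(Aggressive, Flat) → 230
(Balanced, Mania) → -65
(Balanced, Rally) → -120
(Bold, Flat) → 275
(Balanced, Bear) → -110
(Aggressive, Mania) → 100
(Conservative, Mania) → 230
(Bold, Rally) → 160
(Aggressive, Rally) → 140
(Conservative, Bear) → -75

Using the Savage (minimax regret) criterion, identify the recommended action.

Aggressive

Column bests: Bear=70, Flat=275, Bull=265, Rally=160, Mania=230.
Conservative regrets: 145, 355, 260, 250, 0 → max 355
Balanced regrets: 180, 130, 165, 280, 295 → max 295
Aggressive regrets: 105, 45, 265, 20, 130 → max 265
Bold regrets: 0, 0, 0, 0, 355 → max 355
Smallest max regret = 265 → Aggressive.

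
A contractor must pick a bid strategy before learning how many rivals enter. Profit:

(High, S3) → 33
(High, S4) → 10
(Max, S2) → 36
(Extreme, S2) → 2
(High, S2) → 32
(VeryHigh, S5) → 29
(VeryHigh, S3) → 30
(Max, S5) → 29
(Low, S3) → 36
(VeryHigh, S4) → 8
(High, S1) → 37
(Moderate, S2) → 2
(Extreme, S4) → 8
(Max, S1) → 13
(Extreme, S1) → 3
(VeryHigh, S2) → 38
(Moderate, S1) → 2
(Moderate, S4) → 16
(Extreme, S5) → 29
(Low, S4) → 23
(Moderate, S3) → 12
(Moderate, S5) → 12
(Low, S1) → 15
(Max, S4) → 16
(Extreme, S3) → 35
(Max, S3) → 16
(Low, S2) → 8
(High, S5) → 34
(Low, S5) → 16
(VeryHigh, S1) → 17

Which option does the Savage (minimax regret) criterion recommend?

Column bests: S1=37, S2=38, S3=36, S4=23, S5=34.
Low regrets: 22, 30, 0, 0, 18 → max 30
Moderate regrets: 35, 36, 24, 7, 22 → max 36
High regrets: 0, 6, 3, 13, 0 → max 13
VeryHigh regrets: 20, 0, 6, 15, 5 → max 20
Extreme regrets: 34, 36, 1, 15, 5 → max 36
Max regrets: 24, 2, 20, 7, 5 → max 24
Smallest max regret = 13 → High.

High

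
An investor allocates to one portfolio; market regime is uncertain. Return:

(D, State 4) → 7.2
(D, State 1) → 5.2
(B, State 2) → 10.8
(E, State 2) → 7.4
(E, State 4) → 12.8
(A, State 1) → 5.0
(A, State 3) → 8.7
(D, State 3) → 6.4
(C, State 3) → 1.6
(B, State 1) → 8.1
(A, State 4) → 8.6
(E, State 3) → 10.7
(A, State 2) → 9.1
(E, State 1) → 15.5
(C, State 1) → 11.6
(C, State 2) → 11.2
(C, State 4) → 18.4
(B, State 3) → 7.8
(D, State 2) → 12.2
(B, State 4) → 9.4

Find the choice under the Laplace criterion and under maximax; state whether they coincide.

laplace → E; maximax → C (disagree)

Row averages: A=7.85, B=9.025, C=10.7, D=7.75, E=11.6
Highest average = 11.6 → E.
Row maxima: A=9.1, B=10.8, C=18.4, D=12.2, E=15.5
Best best-case = 18.4 → C.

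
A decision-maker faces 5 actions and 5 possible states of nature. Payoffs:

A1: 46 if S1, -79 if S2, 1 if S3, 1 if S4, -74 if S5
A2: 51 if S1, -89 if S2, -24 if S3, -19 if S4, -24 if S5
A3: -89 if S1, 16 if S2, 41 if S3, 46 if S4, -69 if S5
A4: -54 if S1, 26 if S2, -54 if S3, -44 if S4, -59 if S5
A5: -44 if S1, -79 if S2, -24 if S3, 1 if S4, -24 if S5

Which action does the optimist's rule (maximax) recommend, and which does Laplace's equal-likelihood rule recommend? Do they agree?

Row maxima: A1=46, A2=51, A3=46, A4=26, A5=1
Best best-case = 51 → A2.
Row averages: A1=-21, A2=-21, A3=-11, A4=-37, A5=-34
Highest average = -11 → A3.

maximax → A2; laplace → A3 (disagree)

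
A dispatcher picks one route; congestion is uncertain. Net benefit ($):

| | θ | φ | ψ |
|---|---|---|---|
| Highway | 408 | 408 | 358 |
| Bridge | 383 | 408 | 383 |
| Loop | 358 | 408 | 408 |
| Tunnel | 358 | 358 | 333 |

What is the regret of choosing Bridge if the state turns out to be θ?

25

Best payoff under θ is 408.
Regret = 408 − 383 = 25.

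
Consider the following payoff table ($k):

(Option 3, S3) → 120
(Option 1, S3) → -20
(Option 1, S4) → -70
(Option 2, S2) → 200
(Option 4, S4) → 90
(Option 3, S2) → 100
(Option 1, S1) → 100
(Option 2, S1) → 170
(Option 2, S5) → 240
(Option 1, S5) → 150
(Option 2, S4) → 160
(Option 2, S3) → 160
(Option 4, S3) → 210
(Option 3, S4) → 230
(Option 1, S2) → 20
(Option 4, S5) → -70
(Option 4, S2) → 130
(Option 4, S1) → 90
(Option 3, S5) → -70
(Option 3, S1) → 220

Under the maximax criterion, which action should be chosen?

Option 2

Row maxima: Option 1=150, Option 2=240, Option 3=230, Option 4=210
Best best-case = 240 → Option 2.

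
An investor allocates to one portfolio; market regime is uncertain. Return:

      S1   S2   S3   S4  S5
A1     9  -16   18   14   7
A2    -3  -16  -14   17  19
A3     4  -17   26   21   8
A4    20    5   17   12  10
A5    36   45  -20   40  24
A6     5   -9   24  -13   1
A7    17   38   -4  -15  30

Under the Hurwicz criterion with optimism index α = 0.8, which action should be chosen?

A1: 0.8·18 + 0.2·(-16) = 11.2
A2: 0.8·19 + 0.2·(-16) = 12
A3: 0.8·26 + 0.2·(-17) = 17.4
A4: 0.8·20 + 0.2·5 = 17
A5: 0.8·45 + 0.2·(-20) = 32
A6: 0.8·24 + 0.2·(-13) = 16.6
A7: 0.8·38 + 0.2·(-15) = 27.4
Highest Hurwicz score = 32 → A5.

A5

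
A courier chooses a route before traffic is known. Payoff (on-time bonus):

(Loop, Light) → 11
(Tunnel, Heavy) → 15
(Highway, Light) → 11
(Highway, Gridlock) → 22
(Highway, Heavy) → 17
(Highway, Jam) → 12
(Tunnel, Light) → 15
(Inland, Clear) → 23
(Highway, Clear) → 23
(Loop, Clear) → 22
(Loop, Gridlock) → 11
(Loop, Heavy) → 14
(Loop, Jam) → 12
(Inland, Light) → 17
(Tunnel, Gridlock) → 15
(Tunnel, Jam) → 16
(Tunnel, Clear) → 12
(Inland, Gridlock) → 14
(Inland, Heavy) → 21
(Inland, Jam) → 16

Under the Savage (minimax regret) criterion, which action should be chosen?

Highway

Column bests: Clear=23, Light=17, Heavy=21, Jam=16, Gridlock=22.
Tunnel regrets: 11, 2, 6, 0, 7 → max 11
Loop regrets: 1, 6, 7, 4, 11 → max 11
Inland regrets: 0, 0, 0, 0, 8 → max 8
Highway regrets: 0, 6, 4, 4, 0 → max 6
Smallest max regret = 6 → Highway.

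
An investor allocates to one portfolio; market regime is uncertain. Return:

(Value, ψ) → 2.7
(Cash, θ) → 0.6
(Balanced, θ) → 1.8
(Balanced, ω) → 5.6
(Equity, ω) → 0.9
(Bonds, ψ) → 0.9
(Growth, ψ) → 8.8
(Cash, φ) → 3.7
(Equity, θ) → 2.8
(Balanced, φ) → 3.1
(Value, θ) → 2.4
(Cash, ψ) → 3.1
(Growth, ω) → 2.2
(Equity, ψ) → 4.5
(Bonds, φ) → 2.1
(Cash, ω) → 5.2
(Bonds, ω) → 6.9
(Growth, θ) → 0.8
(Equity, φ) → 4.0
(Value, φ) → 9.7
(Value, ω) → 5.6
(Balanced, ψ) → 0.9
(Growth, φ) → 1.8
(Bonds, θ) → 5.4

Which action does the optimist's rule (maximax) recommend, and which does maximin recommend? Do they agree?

maximax → Value; maximin → Value (agree)

Row maxima: Balanced=5.6, Growth=8.8, Equity=4.5, Value=9.7, Cash=5.2, Bonds=6.9
Best best-case = 9.7 → Value.
Row minima: Balanced=0.9, Growth=0.8, Equity=0.9, Value=2.4, Cash=0.6, Bonds=0.9
Best worst-case = 2.4 → Value.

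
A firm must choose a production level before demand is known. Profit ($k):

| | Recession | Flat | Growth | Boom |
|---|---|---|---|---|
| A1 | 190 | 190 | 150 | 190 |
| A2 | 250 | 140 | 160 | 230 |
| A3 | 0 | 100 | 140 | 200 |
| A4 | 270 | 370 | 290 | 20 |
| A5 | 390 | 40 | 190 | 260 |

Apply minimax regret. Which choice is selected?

A1

Column bests: Recession=390, Flat=370, Growth=290, Boom=260.
A1 regrets: 200, 180, 140, 70 → max 200
A2 regrets: 140, 230, 130, 30 → max 230
A3 regrets: 390, 270, 150, 60 → max 390
A4 regrets: 120, 0, 0, 240 → max 240
A5 regrets: 0, 330, 100, 0 → max 330
Smallest max regret = 200 → A1.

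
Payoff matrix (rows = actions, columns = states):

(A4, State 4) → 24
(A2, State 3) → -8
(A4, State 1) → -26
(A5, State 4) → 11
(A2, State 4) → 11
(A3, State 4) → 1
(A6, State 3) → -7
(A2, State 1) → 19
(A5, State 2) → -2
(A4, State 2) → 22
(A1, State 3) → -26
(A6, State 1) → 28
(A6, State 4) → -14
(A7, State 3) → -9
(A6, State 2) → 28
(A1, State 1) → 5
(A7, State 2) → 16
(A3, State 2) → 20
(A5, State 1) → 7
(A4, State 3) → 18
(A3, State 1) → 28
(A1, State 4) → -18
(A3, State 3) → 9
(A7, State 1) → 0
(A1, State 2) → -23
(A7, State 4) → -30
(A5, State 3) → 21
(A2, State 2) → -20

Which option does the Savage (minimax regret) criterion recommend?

A3

Column bests: State 1=28, State 2=28, State 3=21, State 4=24.
A1 regrets: 23, 51, 47, 42 → max 51
A2 regrets: 9, 48, 29, 13 → max 48
A3 regrets: 0, 8, 12, 23 → max 23
A4 regrets: 54, 6, 3, 0 → max 54
A5 regrets: 21, 30, 0, 13 → max 30
A6 regrets: 0, 0, 28, 38 → max 38
A7 regrets: 28, 12, 30, 54 → max 54
Smallest max regret = 23 → A3.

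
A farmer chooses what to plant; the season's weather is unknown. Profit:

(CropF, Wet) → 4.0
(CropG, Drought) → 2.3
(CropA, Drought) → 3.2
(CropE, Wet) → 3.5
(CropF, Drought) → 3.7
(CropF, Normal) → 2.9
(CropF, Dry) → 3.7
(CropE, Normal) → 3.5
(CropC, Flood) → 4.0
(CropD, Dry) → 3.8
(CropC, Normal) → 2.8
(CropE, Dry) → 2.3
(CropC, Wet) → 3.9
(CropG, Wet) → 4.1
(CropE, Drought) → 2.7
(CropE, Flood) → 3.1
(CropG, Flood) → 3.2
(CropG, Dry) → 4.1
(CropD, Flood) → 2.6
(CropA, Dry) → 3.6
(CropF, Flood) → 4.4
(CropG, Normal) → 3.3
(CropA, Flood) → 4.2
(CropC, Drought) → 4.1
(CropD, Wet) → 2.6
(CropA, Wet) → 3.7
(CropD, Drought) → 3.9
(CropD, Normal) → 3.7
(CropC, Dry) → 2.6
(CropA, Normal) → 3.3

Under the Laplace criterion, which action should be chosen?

CropF

Row averages: CropD=3.32, CropF=3.74, CropE=3.02, CropA=3.6, CropC=3.48, CropG=3.4
Highest average = 3.74 → CropF.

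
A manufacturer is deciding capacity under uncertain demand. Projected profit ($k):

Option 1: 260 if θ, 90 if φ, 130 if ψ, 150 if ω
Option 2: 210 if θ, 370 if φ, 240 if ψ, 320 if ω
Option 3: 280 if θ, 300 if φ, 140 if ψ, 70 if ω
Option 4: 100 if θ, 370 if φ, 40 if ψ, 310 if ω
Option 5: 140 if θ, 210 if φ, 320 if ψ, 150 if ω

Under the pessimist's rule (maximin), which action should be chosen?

Option 2

Row minima: Option 1=90, Option 2=210, Option 3=70, Option 4=40, Option 5=140
Best worst-case = 210 → Option 2.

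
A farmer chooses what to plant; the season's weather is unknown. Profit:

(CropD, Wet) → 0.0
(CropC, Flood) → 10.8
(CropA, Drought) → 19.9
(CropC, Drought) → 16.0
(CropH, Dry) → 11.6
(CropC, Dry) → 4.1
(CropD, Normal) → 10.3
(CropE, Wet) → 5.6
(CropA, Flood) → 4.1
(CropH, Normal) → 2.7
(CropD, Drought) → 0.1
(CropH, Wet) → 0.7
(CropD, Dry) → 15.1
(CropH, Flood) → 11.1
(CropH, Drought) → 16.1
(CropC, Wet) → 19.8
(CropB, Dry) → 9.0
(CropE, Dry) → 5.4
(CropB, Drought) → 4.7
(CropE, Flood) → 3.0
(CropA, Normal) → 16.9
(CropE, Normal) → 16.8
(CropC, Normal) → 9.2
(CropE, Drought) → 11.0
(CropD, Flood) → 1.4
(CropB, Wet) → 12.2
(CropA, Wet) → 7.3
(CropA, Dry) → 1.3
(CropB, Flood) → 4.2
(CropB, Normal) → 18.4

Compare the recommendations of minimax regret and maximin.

minimax regret → CropC; maximin → CropB (disagree)

Column bests: Drought=19.9, Dry=15.1, Normal=18.4, Wet=19.8, Flood=11.1.
CropB regrets: 15.2, 6.1, 0.0, 7.6, 6.9 → max 15.2
CropA regrets: 0.0, 13.8, 1.5, 12.5, 7.0 → max 13.8
CropH regrets: 3.8, 3.5, 15.7, 19.1, 0.0 → max 19.1
CropE regrets: 8.9, 9.7, 1.6, 14.2, 8.1 → max 14.2
CropC regrets: 3.9, 11.0, 9.2, 0.0, 0.3 → max 11.0
CropD regrets: 19.8, 0.0, 8.1, 19.8, 9.7 → max 19.8
Smallest max regret = 11.0 → CropC.
Row minima: CropB=4.2, CropA=1.3, CropH=0.7, CropE=3.0, CropC=4.1, CropD=0.0
Best worst-case = 4.2 → CropB.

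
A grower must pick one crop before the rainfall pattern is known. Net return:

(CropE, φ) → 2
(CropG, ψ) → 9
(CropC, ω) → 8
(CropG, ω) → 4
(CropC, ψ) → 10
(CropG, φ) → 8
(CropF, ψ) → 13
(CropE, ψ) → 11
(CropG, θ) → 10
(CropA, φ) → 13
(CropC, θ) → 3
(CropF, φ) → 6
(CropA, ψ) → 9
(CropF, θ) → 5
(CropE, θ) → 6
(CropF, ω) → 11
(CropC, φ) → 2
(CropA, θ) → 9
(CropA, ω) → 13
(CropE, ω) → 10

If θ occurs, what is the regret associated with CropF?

5

Best payoff under θ is 10.
Regret = 10 − 5 = 5.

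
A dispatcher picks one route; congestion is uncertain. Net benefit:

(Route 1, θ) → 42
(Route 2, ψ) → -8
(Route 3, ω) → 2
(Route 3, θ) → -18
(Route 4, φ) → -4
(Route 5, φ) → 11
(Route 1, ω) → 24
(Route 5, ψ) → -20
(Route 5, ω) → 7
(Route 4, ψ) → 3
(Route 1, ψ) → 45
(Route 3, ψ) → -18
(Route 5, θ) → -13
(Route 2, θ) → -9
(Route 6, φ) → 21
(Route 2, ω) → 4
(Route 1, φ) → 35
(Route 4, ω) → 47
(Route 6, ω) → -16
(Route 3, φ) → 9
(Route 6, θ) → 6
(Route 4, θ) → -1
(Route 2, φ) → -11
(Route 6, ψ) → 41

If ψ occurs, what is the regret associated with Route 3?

Best payoff under ψ is 45.
Regret = 45 − (-18) = 63.

63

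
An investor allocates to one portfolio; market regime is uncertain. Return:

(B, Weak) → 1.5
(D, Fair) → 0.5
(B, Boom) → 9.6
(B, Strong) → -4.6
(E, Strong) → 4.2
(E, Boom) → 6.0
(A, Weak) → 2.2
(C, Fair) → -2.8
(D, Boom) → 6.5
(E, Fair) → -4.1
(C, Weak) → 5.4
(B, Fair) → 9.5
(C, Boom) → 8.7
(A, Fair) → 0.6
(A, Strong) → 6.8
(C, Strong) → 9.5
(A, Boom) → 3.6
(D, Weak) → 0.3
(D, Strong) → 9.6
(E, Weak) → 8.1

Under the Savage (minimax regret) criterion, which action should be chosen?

Column bests: Weak=8.1, Fair=9.5, Strong=9.6, Boom=9.6.
A regrets: 5.9, 8.9, 2.8, 6.0 → max 8.9
B regrets: 6.6, 0.0, 14.2, 0.0 → max 14.2
C regrets: 2.7, 12.3, 0.1, 0.9 → max 12.3
D regrets: 7.8, 9.0, 0.0, 3.1 → max 9.0
E regrets: 0.0, 13.6, 5.4, 3.6 → max 13.6
Smallest max regret = 8.9 → A.

A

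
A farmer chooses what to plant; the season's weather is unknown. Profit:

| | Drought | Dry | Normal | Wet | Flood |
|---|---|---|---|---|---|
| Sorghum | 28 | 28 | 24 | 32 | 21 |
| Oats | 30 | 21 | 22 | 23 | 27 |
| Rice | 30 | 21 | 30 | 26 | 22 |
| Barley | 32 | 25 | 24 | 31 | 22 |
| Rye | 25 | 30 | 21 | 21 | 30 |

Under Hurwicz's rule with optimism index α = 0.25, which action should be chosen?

Barley

Sorghum: 0.25·32 + 0.75·21 = 23.75
Oats: 0.25·30 + 0.75·21 = 23.25
Rice: 0.25·30 + 0.75·21 = 23.25
Barley: 0.25·32 + 0.75·22 = 24.5
Rye: 0.25·30 + 0.75·21 = 23.25
Highest Hurwicz score = 24.5 → Barley.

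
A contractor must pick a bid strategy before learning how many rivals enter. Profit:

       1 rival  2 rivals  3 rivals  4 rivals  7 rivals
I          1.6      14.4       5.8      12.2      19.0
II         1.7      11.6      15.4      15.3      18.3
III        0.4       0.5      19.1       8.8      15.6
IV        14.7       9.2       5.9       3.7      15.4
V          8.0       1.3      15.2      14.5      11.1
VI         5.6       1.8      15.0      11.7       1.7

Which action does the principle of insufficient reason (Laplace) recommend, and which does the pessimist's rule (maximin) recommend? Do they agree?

Row averages: I=10.6, II=12.46, III=8.88, IV=9.78, V=10.02, VI=7.16
Highest average = 12.46 → II.
Row minima: I=1.6, II=1.7, III=0.4, IV=3.7, V=1.3, VI=1.7
Best worst-case = 3.7 → IV.

laplace → II; maximin → IV (disagree)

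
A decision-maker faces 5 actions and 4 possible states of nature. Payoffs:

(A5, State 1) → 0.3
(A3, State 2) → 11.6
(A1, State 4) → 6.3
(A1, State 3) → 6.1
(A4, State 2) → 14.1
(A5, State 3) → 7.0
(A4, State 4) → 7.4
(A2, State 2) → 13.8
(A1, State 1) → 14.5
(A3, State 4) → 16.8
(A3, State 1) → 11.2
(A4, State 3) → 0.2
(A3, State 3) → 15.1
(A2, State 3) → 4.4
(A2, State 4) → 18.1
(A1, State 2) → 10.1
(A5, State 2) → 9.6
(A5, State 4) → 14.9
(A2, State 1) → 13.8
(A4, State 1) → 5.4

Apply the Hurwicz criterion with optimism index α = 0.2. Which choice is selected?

A1: 0.2·14.5 + 0.8·6.1 = 7.78
A2: 0.2·18.1 + 0.8·4.4 = 7.14
A3: 0.2·16.8 + 0.8·11.2 = 12.32
A4: 0.2·14.1 + 0.8·0.2 = 2.98
A5: 0.2·14.9 + 0.8·0.3 = 3.22
Highest Hurwicz score = 12.32 → A3.

A3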